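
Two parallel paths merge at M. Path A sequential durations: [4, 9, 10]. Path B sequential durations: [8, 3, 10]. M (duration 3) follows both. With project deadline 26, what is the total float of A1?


Forward pass: ES(A1) = sum of predecessors on chain A = 0
EF = ES + duration = 0 + 4 = 4
Backward pass: LF(M) = deadline = 26; LS(M) = 26 - 3 = 23
LF(A1) = LS(M) - sum(successors on chain A) = 23 - 19 = 4
LS = LF - duration = 4 - 4 = 0
Total float = LS - ES = 0 - 0 = 0

0


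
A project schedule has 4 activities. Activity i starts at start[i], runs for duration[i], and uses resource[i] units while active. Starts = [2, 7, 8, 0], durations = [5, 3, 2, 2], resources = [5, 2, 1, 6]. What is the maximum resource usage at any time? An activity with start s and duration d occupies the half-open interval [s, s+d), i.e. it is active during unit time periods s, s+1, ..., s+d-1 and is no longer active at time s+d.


Each activity i is active on [start_i, start_i + duration_i).
Compute total resource usage per time slot:
  t=0: active resources = [6], total = 6
  t=1: active resources = [6], total = 6
  t=2: active resources = [5], total = 5
  t=3: active resources = [5], total = 5
  t=4: active resources = [5], total = 5
  t=5: active resources = [5], total = 5
  t=6: active resources = [5], total = 5
  t=7: active resources = [2], total = 2
  t=8: active resources = [2, 1], total = 3
  t=9: active resources = [2, 1], total = 3
Peak resource demand = 6

6


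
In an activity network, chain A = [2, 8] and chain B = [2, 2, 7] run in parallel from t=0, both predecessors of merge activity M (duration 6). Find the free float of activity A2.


ES(A2) = sum of predecessors on chain A = 2
EF(A2) = ES + duration = 2 + 8 = 10
Successor of A2 is M. ES(M) = max(sum(A), sum(B)) = max(10, 11) = 11
Free float = ES(successor) - EF(current) = 11 - 10 = 1

1


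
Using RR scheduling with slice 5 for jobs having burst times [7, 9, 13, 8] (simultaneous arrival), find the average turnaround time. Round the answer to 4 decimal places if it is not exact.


Time quantum = 5
Execution trace:
  J1 runs 5 units, time = 5
  J2 runs 5 units, time = 10
  J3 runs 5 units, time = 15
  J4 runs 5 units, time = 20
  J1 runs 2 units, time = 22
  J2 runs 4 units, time = 26
  J3 runs 5 units, time = 31
  J4 runs 3 units, time = 34
  J3 runs 3 units, time = 37
Finish times: [22, 26, 37, 34]
Average turnaround = 119/4 = 29.75

29.75


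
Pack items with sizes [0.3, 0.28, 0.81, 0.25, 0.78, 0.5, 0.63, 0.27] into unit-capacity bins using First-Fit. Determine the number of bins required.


Place items sequentially using First-Fit:
  Item 0.3 -> new Bin 1
  Item 0.28 -> Bin 1 (now 0.58)
  Item 0.81 -> new Bin 2
  Item 0.25 -> Bin 1 (now 0.83)
  Item 0.78 -> new Bin 3
  Item 0.5 -> new Bin 4
  Item 0.63 -> new Bin 5
  Item 0.27 -> Bin 4 (now 0.77)
Total bins used = 5

5


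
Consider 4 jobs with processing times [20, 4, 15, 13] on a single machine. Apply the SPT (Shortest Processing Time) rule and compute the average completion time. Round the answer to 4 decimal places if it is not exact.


Sort jobs by processing time (SPT order): [4, 13, 15, 20]
Compute completion times sequentially:
  Job 1: processing = 4, completes at 4
  Job 2: processing = 13, completes at 17
  Job 3: processing = 15, completes at 32
  Job 4: processing = 20, completes at 52
Sum of completion times = 105
Average completion time = 105/4 = 26.25

26.25


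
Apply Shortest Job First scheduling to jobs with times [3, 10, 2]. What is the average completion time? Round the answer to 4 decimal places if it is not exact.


SJF order (ascending): [2, 3, 10]
Completion times:
  Job 1: burst=2, C=2
  Job 2: burst=3, C=5
  Job 3: burst=10, C=15
Average completion = 22/3 = 7.3333

7.3333


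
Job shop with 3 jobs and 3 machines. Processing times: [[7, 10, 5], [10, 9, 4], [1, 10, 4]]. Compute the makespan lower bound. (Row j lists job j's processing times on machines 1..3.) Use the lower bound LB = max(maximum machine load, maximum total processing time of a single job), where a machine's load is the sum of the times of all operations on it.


Machine loads:
  Machine 1: 7 + 10 + 1 = 18
  Machine 2: 10 + 9 + 10 = 29
  Machine 3: 5 + 4 + 4 = 13
Max machine load = 29
Job totals:
  Job 1: 22
  Job 2: 23
  Job 3: 15
Max job total = 23
Lower bound = max(29, 23) = 29

29


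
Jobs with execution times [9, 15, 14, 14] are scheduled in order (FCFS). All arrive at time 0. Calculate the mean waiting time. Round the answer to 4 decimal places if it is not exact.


FCFS order (as given): [9, 15, 14, 14]
Waiting times:
  Job 1: wait = 0
  Job 2: wait = 9
  Job 3: wait = 24
  Job 4: wait = 38
Sum of waiting times = 71
Average waiting time = 71/4 = 17.75

17.75


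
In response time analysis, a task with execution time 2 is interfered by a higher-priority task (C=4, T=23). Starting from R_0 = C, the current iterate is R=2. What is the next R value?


R_next = C + ceil(R_prev / T_hp) * C_hp
ceil(2 / 23) = ceil(0.087) = 1
Interference = 1 * 4 = 4
R_next = 2 + 4 = 6

6


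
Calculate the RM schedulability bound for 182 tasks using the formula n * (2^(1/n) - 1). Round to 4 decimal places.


Compute 2^(1/182) = 1.0038157625
Subtract 1: 1.0038157625 - 1 = 0.0038157625
Multiply by n: 182 * 0.0038157625 = 0.6944687750
Round to 4 dp: 0.6945

0.6945


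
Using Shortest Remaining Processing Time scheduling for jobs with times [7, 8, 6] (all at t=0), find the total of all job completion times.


Since all jobs arrive at t=0, SRPT equals SPT ordering.
SPT order: [6, 7, 8]
Completion times:
  Job 1: p=6, C=6
  Job 2: p=7, C=13
  Job 3: p=8, C=21
Total completion time = 6 + 13 + 21 = 40

40


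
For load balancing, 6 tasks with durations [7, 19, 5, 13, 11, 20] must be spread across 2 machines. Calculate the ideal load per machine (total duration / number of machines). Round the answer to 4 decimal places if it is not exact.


Total processing time = 7 + 19 + 5 + 13 + 11 + 20 = 75
Number of machines = 2
Ideal balanced load = 75 / 2 = 37.5

37.5


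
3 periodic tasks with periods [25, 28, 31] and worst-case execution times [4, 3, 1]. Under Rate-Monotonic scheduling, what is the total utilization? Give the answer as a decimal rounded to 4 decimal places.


Compute individual utilizations (exact fractions):
  Task 1: C/T = 4/25 (approx. 0.16)
  Task 2: C/T = 3/28 (approx. 0.1071)
  Task 3: C/T = 1/31 (approx. 0.0323)
Total utilization U = 4/25 + 3/28 + 1/31 = 6497/21700
Rounded to 4 decimal places: U = 0.2994
RM (Liu & Layland) bound for 3 tasks = 0.779763; compare with U = 6497/21700 (approx. 0.299401)
U <= bound, so schedulable by RM sufficient condition.

0.2994


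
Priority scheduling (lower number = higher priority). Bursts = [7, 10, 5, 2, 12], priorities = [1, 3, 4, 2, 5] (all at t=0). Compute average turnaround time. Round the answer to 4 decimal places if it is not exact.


Sort by priority (ascending = highest first):
Order: [(1, 7), (2, 2), (3, 10), (4, 5), (5, 12)]
Completion times:
  Priority 1, burst=7, C=7
  Priority 2, burst=2, C=9
  Priority 3, burst=10, C=19
  Priority 4, burst=5, C=24
  Priority 5, burst=12, C=36
Average turnaround = 95/5 = 19.0

19.0


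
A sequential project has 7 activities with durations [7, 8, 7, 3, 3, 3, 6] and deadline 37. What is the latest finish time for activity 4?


LF(activity 4) = deadline - sum of successor durations
Successors: activities 5 through 7 with durations [3, 3, 6]
Sum of successor durations = 12
LF = 37 - 12 = 25

25


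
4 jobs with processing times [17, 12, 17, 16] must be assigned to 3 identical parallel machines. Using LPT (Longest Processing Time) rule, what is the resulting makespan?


Sort jobs in decreasing order (LPT): [17, 17, 16, 12]
Assign each job to the least loaded machine:
  Machine 1: jobs [17], load = 17
  Machine 2: jobs [17], load = 17
  Machine 3: jobs [16, 12], load = 28
Makespan = max load = 28

28


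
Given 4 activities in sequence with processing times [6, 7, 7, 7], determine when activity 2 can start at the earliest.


Activity 2 starts after activities 1 through 1 complete.
Predecessor durations: [6]
ES = 6 = 6

6


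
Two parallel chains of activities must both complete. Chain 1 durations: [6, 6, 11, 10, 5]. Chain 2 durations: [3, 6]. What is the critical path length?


Path A total = 6 + 6 + 11 + 10 + 5 = 38
Path B total = 3 + 6 = 9
Critical path = longest path = max(38, 9) = 38

38


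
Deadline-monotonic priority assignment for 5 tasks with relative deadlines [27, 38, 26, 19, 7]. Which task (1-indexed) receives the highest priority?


Sort tasks by relative deadline (ascending):
  Task 5: deadline = 7
  Task 4: deadline = 19
  Task 3: deadline = 26
  Task 1: deadline = 27
  Task 2: deadline = 38
Priority order (highest first): [5, 4, 3, 1, 2]
Highest priority task = 5

5


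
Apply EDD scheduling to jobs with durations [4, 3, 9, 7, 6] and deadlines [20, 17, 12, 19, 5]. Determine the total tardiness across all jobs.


Sort by due date (EDD order): [(6, 5), (9, 12), (3, 17), (7, 19), (4, 20)]
Compute completion times and tardiness:
  Job 1: p=6, d=5, C=6, tardiness=max(0,6-5)=1
  Job 2: p=9, d=12, C=15, tardiness=max(0,15-12)=3
  Job 3: p=3, d=17, C=18, tardiness=max(0,18-17)=1
  Job 4: p=7, d=19, C=25, tardiness=max(0,25-19)=6
  Job 5: p=4, d=20, C=29, tardiness=max(0,29-20)=9
Total tardiness = 20

20


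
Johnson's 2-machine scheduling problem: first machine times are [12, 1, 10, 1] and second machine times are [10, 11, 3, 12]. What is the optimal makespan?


Apply Johnson's rule:
  Group 1 (a <= b): [(2, 1, 11), (4, 1, 12)]
  Group 2 (a > b): [(1, 12, 10), (3, 10, 3)]
Optimal job order: [2, 4, 1, 3]
Schedule:
  Job 2: M1 done at 1, M2 done at 12
  Job 4: M1 done at 2, M2 done at 24
  Job 1: M1 done at 14, M2 done at 34
  Job 3: M1 done at 24, M2 done at 37
Makespan = 37

37


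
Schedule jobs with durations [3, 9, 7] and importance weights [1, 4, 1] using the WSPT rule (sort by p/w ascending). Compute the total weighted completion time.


Compute p/w ratios and sort ascending (WSPT): [(9, 4), (3, 1), (7, 1)]
Compute weighted completion times:
  Job (p=9,w=4): C=9, w*C=4*9=36
  Job (p=3,w=1): C=12, w*C=1*12=12
  Job (p=7,w=1): C=19, w*C=1*19=19
Total weighted completion time = 67

67


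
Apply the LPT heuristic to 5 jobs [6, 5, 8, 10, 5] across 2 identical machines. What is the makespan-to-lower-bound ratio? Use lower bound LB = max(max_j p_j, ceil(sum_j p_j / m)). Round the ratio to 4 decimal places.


LPT order: [10, 8, 6, 5, 5]
Machine loads after assignment: [15, 19]
LPT makespan = 19
Lower bound = max(max_job, ceil(total/2)) = max(10, 17) = 17
Ratio = 19 / 17 = 1.1176

1.1176


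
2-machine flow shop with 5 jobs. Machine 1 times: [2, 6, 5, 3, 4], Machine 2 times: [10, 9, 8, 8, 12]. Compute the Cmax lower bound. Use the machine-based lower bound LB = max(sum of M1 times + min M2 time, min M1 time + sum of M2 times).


LB1 = sum(M1 times) + min(M2 times) = 20 + 8 = 28
LB2 = min(M1 times) + sum(M2 times) = 2 + 47 = 49
Lower bound = max(LB1, LB2) = max(28, 49) = 49

49


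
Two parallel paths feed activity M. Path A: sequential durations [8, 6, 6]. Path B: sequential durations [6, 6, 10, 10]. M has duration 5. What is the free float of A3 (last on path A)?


ES(A3) = sum of predecessors on chain A = 14
EF(A3) = ES + duration = 14 + 6 = 20
Successor of A3 is M. ES(M) = max(sum(A), sum(B)) = max(20, 32) = 32
Free float = ES(successor) - EF(current) = 32 - 20 = 12

12


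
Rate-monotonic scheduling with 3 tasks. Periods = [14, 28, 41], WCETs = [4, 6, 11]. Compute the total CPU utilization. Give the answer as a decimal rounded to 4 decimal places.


Compute individual utilizations (exact fractions):
  Task 1: C/T = 4/14 = 2/7 (approx. 0.2857)
  Task 2: C/T = 6/28 = 3/14 (approx. 0.2143)
  Task 3: C/T = 11/41 (approx. 0.2683)
Total utilization U = 2/7 + 3/14 + 11/41 = 63/82
Rounded to 4 decimal places: U = 0.7683
RM (Liu & Layland) bound for 3 tasks = 0.779763; compare with U = 63/82 (approx. 0.768293)
U <= bound, so schedulable by RM sufficient condition.

0.7683


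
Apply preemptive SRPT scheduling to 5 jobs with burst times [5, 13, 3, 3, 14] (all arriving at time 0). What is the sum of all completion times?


Since all jobs arrive at t=0, SRPT equals SPT ordering.
SPT order: [3, 3, 5, 13, 14]
Completion times:
  Job 1: p=3, C=3
  Job 2: p=3, C=6
  Job 3: p=5, C=11
  Job 4: p=13, C=24
  Job 5: p=14, C=38
Total completion time = 3 + 6 + 11 + 24 + 38 = 82

82


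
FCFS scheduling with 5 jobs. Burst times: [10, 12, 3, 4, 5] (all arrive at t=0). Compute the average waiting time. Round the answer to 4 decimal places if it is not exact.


FCFS order (as given): [10, 12, 3, 4, 5]
Waiting times:
  Job 1: wait = 0
  Job 2: wait = 10
  Job 3: wait = 22
  Job 4: wait = 25
  Job 5: wait = 29
Sum of waiting times = 86
Average waiting time = 86/5 = 17.2

17.2


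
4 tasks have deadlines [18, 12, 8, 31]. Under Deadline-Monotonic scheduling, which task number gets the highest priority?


Sort tasks by relative deadline (ascending):
  Task 3: deadline = 8
  Task 2: deadline = 12
  Task 1: deadline = 18
  Task 4: deadline = 31
Priority order (highest first): [3, 2, 1, 4]
Highest priority task = 3

3


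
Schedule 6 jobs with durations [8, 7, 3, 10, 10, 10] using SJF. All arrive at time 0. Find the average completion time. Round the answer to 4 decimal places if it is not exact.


SJF order (ascending): [3, 7, 8, 10, 10, 10]
Completion times:
  Job 1: burst=3, C=3
  Job 2: burst=7, C=10
  Job 3: burst=8, C=18
  Job 4: burst=10, C=28
  Job 5: burst=10, C=38
  Job 6: burst=10, C=48
Average completion = 145/6 = 24.1667

24.1667


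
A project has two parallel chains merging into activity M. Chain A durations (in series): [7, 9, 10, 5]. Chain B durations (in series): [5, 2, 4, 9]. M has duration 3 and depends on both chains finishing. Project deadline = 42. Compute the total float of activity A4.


Forward pass: ES(A4) = sum of predecessors on chain A = 26
EF = ES + duration = 26 + 5 = 31
Backward pass: LF(M) = deadline = 42; LS(M) = 42 - 3 = 39
LF(A4) = LS(M) - sum(successors on chain A) = 39 - 0 = 39
LS = LF - duration = 39 - 5 = 34
Total float = LS - ES = 34 - 26 = 8

8


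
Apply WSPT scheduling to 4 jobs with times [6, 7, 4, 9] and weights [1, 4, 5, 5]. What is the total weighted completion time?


Compute p/w ratios and sort ascending (WSPT): [(4, 5), (7, 4), (9, 5), (6, 1)]
Compute weighted completion times:
  Job (p=4,w=5): C=4, w*C=5*4=20
  Job (p=7,w=4): C=11, w*C=4*11=44
  Job (p=9,w=5): C=20, w*C=5*20=100
  Job (p=6,w=1): C=26, w*C=1*26=26
Total weighted completion time = 190

190


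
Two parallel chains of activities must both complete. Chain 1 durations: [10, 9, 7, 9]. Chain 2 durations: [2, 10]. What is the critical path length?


Path A total = 10 + 9 + 7 + 9 = 35
Path B total = 2 + 10 = 12
Critical path = longest path = max(35, 12) = 35

35


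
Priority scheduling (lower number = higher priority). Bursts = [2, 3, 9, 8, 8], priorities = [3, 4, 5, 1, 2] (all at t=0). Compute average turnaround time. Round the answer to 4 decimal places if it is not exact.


Sort by priority (ascending = highest first):
Order: [(1, 8), (2, 8), (3, 2), (4, 3), (5, 9)]
Completion times:
  Priority 1, burst=8, C=8
  Priority 2, burst=8, C=16
  Priority 3, burst=2, C=18
  Priority 4, burst=3, C=21
  Priority 5, burst=9, C=30
Average turnaround = 93/5 = 18.6

18.6


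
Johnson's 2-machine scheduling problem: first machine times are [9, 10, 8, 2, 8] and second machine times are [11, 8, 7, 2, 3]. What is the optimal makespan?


Apply Johnson's rule:
  Group 1 (a <= b): [(4, 2, 2), (1, 9, 11)]
  Group 2 (a > b): [(2, 10, 8), (3, 8, 7), (5, 8, 3)]
Optimal job order: [4, 1, 2, 3, 5]
Schedule:
  Job 4: M1 done at 2, M2 done at 4
  Job 1: M1 done at 11, M2 done at 22
  Job 2: M1 done at 21, M2 done at 30
  Job 3: M1 done at 29, M2 done at 37
  Job 5: M1 done at 37, M2 done at 40
Makespan = 40

40


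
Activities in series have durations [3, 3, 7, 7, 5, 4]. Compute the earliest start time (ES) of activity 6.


Activity 6 starts after activities 1 through 5 complete.
Predecessor durations: [3, 3, 7, 7, 5]
ES = 3 + 3 + 7 + 7 + 5 = 25

25


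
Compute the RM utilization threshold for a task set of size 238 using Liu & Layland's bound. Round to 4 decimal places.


Compute 2^(1/238) = 1.0029166282
Subtract 1: 1.0029166282 - 1 = 0.0029166282
Multiply by n: 238 * 0.0029166282 = 0.6941575116
Round to 4 dp: 0.6942

0.6942


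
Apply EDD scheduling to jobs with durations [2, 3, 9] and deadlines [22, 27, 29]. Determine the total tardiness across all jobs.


Sort by due date (EDD order): [(2, 22), (3, 27), (9, 29)]
Compute completion times and tardiness:
  Job 1: p=2, d=22, C=2, tardiness=max(0,2-22)=0
  Job 2: p=3, d=27, C=5, tardiness=max(0,5-27)=0
  Job 3: p=9, d=29, C=14, tardiness=max(0,14-29)=0
Total tardiness = 0

0


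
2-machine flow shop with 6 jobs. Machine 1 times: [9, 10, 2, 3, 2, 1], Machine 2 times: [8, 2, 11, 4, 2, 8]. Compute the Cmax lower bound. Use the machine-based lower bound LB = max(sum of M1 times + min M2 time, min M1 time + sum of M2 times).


LB1 = sum(M1 times) + min(M2 times) = 27 + 2 = 29
LB2 = min(M1 times) + sum(M2 times) = 1 + 35 = 36
Lower bound = max(LB1, LB2) = max(29, 36) = 36

36


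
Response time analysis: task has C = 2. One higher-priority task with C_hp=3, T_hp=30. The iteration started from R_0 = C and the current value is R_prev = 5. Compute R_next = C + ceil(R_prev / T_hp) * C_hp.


R_next = C + ceil(R_prev / T_hp) * C_hp
ceil(5 / 30) = ceil(0.1667) = 1
Interference = 1 * 3 = 3
R_next = 2 + 3 = 5
R_next = R_prev, so the iteration has converged (response time = 5).

5


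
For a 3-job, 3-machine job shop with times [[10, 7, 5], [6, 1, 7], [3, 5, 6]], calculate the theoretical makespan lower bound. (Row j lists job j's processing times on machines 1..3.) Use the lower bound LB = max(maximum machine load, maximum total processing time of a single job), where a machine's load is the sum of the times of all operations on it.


Machine loads:
  Machine 1: 10 + 6 + 3 = 19
  Machine 2: 7 + 1 + 5 = 13
  Machine 3: 5 + 7 + 6 = 18
Max machine load = 19
Job totals:
  Job 1: 22
  Job 2: 14
  Job 3: 14
Max job total = 22
Lower bound = max(19, 22) = 22

22


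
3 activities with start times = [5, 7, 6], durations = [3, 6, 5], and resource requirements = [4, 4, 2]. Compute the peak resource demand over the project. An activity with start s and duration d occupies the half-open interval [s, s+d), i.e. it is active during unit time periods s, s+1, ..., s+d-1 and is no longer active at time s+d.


Each activity i is active on [start_i, start_i + duration_i).
Compute total resource usage per time slot:
  t=0: active resources = [], total = 0
  t=1: active resources = [], total = 0
  t=2: active resources = [], total = 0
  t=3: active resources = [], total = 0
  t=4: active resources = [], total = 0
  t=5: active resources = [4], total = 4
  t=6: active resources = [4, 2], total = 6
  t=7: active resources = [4, 4, 2], total = 10
  t=8: active resources = [4, 2], total = 6
  t=9: active resources = [4, 2], total = 6
  t=10: active resources = [4, 2], total = 6
  t=11: active resources = [4], total = 4
  t=12: active resources = [4], total = 4
Peak resource demand = 10

10


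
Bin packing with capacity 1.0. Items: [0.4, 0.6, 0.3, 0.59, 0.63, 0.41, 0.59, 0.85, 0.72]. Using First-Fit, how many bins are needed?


Place items sequentially using First-Fit:
  Item 0.4 -> new Bin 1
  Item 0.6 -> Bin 1 (now 1.0)
  Item 0.3 -> new Bin 2
  Item 0.59 -> Bin 2 (now 0.89)
  Item 0.63 -> new Bin 3
  Item 0.41 -> new Bin 4
  Item 0.59 -> Bin 4 (now 1.0)
  Item 0.85 -> new Bin 5
  Item 0.72 -> new Bin 6
Total bins used = 6

6


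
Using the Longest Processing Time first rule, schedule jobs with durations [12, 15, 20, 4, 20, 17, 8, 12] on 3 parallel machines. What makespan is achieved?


Sort jobs in decreasing order (LPT): [20, 20, 17, 15, 12, 12, 8, 4]
Assign each job to the least loaded machine:
  Machine 1: jobs [20, 12, 8], load = 40
  Machine 2: jobs [20, 12, 4], load = 36
  Machine 3: jobs [17, 15], load = 32
Makespan = max load = 40

40


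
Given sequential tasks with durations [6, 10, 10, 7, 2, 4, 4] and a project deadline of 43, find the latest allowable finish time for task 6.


LF(activity 6) = deadline - sum of successor durations
Successors: activities 7 through 7 with durations [4]
Sum of successor durations = 4
LF = 43 - 4 = 39

39


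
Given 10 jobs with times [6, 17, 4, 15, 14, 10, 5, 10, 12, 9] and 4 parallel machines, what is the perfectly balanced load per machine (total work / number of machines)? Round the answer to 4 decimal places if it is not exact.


Total processing time = 6 + 17 + 4 + 15 + 14 + 10 + 5 + 10 + 12 + 9 = 102
Number of machines = 4
Ideal balanced load = 102 / 4 = 25.5

25.5


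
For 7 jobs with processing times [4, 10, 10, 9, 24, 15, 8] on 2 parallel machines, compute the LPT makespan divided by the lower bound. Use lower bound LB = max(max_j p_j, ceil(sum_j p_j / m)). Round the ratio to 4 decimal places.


LPT order: [24, 15, 10, 10, 9, 8, 4]
Machine loads after assignment: [42, 38]
LPT makespan = 42
Lower bound = max(max_job, ceil(total/2)) = max(24, 40) = 40
Ratio = 42 / 40 = 1.05

1.05


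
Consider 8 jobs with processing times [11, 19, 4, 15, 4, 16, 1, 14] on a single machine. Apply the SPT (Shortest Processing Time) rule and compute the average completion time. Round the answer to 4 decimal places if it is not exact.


Sort jobs by processing time (SPT order): [1, 4, 4, 11, 14, 15, 16, 19]
Compute completion times sequentially:
  Job 1: processing = 1, completes at 1
  Job 2: processing = 4, completes at 5
  Job 3: processing = 4, completes at 9
  Job 4: processing = 11, completes at 20
  Job 5: processing = 14, completes at 34
  Job 6: processing = 15, completes at 49
  Job 7: processing = 16, completes at 65
  Job 8: processing = 19, completes at 84
Sum of completion times = 267
Average completion time = 267/8 = 33.375

33.375


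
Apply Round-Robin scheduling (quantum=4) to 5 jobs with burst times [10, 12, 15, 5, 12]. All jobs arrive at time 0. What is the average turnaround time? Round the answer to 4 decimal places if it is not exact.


Time quantum = 4
Execution trace:
  J1 runs 4 units, time = 4
  J2 runs 4 units, time = 8
  J3 runs 4 units, time = 12
  J4 runs 4 units, time = 16
  J5 runs 4 units, time = 20
  J1 runs 4 units, time = 24
  J2 runs 4 units, time = 28
  J3 runs 4 units, time = 32
  J4 runs 1 units, time = 33
  J5 runs 4 units, time = 37
  J1 runs 2 units, time = 39
  J2 runs 4 units, time = 43
  J3 runs 4 units, time = 47
  J5 runs 4 units, time = 51
  J3 runs 3 units, time = 54
Finish times: [39, 43, 54, 33, 51]
Average turnaround = 220/5 = 44.0

44.0


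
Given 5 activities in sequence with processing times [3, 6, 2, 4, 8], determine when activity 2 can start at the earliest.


Activity 2 starts after activities 1 through 1 complete.
Predecessor durations: [3]
ES = 3 = 3

3


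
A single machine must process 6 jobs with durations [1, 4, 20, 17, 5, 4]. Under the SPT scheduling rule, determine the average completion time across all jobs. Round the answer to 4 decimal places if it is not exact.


Sort jobs by processing time (SPT order): [1, 4, 4, 5, 17, 20]
Compute completion times sequentially:
  Job 1: processing = 1, completes at 1
  Job 2: processing = 4, completes at 5
  Job 3: processing = 4, completes at 9
  Job 4: processing = 5, completes at 14
  Job 5: processing = 17, completes at 31
  Job 6: processing = 20, completes at 51
Sum of completion times = 111
Average completion time = 111/6 = 18.5

18.5


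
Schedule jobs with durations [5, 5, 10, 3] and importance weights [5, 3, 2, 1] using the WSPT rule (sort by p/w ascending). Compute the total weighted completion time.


Compute p/w ratios and sort ascending (WSPT): [(5, 5), (5, 3), (3, 1), (10, 2)]
Compute weighted completion times:
  Job (p=5,w=5): C=5, w*C=5*5=25
  Job (p=5,w=3): C=10, w*C=3*10=30
  Job (p=3,w=1): C=13, w*C=1*13=13
  Job (p=10,w=2): C=23, w*C=2*23=46
Total weighted completion time = 114

114


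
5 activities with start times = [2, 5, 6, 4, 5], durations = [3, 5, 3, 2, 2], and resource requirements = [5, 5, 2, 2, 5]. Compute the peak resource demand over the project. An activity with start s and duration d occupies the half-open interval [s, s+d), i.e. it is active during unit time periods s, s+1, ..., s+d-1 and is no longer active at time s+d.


Each activity i is active on [start_i, start_i + duration_i).
Compute total resource usage per time slot:
  t=0: active resources = [], total = 0
  t=1: active resources = [], total = 0
  t=2: active resources = [5], total = 5
  t=3: active resources = [5], total = 5
  t=4: active resources = [5, 2], total = 7
  t=5: active resources = [5, 2, 5], total = 12
  t=6: active resources = [5, 2, 5], total = 12
  t=7: active resources = [5, 2], total = 7
  t=8: active resources = [5, 2], total = 7
  t=9: active resources = [5], total = 5
Peak resource demand = 12

12


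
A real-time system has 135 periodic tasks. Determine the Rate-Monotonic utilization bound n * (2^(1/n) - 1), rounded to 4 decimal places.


Compute 2^(1/135) = 1.0051476273
Subtract 1: 1.0051476273 - 1 = 0.0051476273
Multiply by n: 135 * 0.0051476273 = 0.6949296855
Round to 4 dp: 0.6949

0.6949


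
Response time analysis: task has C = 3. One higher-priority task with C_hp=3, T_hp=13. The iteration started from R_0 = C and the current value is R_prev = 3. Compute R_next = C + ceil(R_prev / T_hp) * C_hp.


R_next = C + ceil(R_prev / T_hp) * C_hp
ceil(3 / 13) = ceil(0.2308) = 1
Interference = 1 * 3 = 3
R_next = 3 + 3 = 6

6


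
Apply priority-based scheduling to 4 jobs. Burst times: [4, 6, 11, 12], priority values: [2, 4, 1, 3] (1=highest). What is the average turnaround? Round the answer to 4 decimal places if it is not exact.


Sort by priority (ascending = highest first):
Order: [(1, 11), (2, 4), (3, 12), (4, 6)]
Completion times:
  Priority 1, burst=11, C=11
  Priority 2, burst=4, C=15
  Priority 3, burst=12, C=27
  Priority 4, burst=6, C=33
Average turnaround = 86/4 = 21.5

21.5


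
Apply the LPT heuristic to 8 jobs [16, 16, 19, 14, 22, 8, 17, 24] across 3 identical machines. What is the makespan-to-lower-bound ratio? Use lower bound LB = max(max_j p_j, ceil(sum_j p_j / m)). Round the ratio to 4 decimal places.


LPT order: [24, 22, 19, 17, 16, 16, 14, 8]
Machine loads after assignment: [40, 46, 50]
LPT makespan = 50
Lower bound = max(max_job, ceil(total/3)) = max(24, 46) = 46
Ratio = 50 / 46 = 1.087

1.087


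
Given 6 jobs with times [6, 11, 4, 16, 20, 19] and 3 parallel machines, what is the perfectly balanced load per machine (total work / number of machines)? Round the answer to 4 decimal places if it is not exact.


Total processing time = 6 + 11 + 4 + 16 + 20 + 19 = 76
Number of machines = 3
Ideal balanced load = 76 / 3 = 25.3333

25.3333


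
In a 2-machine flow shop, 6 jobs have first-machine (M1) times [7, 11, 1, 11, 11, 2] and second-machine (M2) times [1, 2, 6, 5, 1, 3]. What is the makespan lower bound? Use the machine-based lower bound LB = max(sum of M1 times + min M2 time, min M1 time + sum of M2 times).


LB1 = sum(M1 times) + min(M2 times) = 43 + 1 = 44
LB2 = min(M1 times) + sum(M2 times) = 1 + 18 = 19
Lower bound = max(LB1, LB2) = max(44, 19) = 44

44


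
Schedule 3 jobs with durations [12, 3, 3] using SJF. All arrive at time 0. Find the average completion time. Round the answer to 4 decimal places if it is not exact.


SJF order (ascending): [3, 3, 12]
Completion times:
  Job 1: burst=3, C=3
  Job 2: burst=3, C=6
  Job 3: burst=12, C=18
Average completion = 27/3 = 9.0

9.0


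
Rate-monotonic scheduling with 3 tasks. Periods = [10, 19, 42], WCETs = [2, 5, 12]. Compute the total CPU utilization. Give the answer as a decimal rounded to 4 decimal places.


Compute individual utilizations (exact fractions):
  Task 1: C/T = 2/10 = 1/5 (approx. 0.2)
  Task 2: C/T = 5/19 (approx. 0.2632)
  Task 3: C/T = 12/42 = 2/7 (approx. 0.2857)
Total utilization U = 1/5 + 5/19 + 2/7 = 498/665
Rounded to 4 decimal places: U = 0.7489
RM (Liu & Layland) bound for 3 tasks = 0.779763; compare with U = 498/665 (approx. 0.748872)
U <= bound, so schedulable by RM sufficient condition.

0.7489


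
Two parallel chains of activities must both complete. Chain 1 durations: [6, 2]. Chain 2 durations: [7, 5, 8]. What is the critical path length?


Path A total = 6 + 2 = 8
Path B total = 7 + 5 + 8 = 20
Critical path = longest path = max(8, 20) = 20

20


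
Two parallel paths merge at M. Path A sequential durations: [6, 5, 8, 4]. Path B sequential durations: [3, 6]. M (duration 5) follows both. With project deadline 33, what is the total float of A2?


Forward pass: ES(A2) = sum of predecessors on chain A = 6
EF = ES + duration = 6 + 5 = 11
Backward pass: LF(M) = deadline = 33; LS(M) = 33 - 5 = 28
LF(A2) = LS(M) - sum(successors on chain A) = 28 - 12 = 16
LS = LF - duration = 16 - 5 = 11
Total float = LS - ES = 11 - 6 = 5

5


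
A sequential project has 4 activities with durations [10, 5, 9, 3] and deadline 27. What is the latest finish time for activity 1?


LF(activity 1) = deadline - sum of successor durations
Successors: activities 2 through 4 with durations [5, 9, 3]
Sum of successor durations = 17
LF = 27 - 17 = 10

10


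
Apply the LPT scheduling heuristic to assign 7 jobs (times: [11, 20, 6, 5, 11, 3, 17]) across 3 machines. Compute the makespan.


Sort jobs in decreasing order (LPT): [20, 17, 11, 11, 6, 5, 3]
Assign each job to the least loaded machine:
  Machine 1: jobs [20, 5], load = 25
  Machine 2: jobs [17, 6], load = 23
  Machine 3: jobs [11, 11, 3], load = 25
Makespan = max load = 25

25


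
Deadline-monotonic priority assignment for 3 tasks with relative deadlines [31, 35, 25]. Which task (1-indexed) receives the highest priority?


Sort tasks by relative deadline (ascending):
  Task 3: deadline = 25
  Task 1: deadline = 31
  Task 2: deadline = 35
Priority order (highest first): [3, 1, 2]
Highest priority task = 3

3


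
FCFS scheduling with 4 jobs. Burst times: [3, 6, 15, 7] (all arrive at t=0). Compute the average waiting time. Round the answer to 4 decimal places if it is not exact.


FCFS order (as given): [3, 6, 15, 7]
Waiting times:
  Job 1: wait = 0
  Job 2: wait = 3
  Job 3: wait = 9
  Job 4: wait = 24
Sum of waiting times = 36
Average waiting time = 36/4 = 9.0

9.0


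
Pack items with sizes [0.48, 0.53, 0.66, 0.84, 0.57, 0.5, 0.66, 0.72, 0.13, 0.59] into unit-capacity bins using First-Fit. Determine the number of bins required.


Place items sequentially using First-Fit:
  Item 0.48 -> new Bin 1
  Item 0.53 -> new Bin 2
  Item 0.66 -> new Bin 3
  Item 0.84 -> new Bin 4
  Item 0.57 -> new Bin 5
  Item 0.5 -> Bin 1 (now 0.98)
  Item 0.66 -> new Bin 6
  Item 0.72 -> new Bin 7
  Item 0.13 -> Bin 2 (now 0.66)
  Item 0.59 -> new Bin 8
Total bins used = 8

8


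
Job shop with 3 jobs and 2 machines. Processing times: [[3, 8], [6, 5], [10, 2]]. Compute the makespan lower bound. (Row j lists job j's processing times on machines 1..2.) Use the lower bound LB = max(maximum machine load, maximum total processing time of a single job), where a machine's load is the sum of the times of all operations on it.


Machine loads:
  Machine 1: 3 + 6 + 10 = 19
  Machine 2: 8 + 5 + 2 = 15
Max machine load = 19
Job totals:
  Job 1: 11
  Job 2: 11
  Job 3: 12
Max job total = 12
Lower bound = max(19, 12) = 19

19


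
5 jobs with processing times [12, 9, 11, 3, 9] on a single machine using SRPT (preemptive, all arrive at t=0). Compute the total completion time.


Since all jobs arrive at t=0, SRPT equals SPT ordering.
SPT order: [3, 9, 9, 11, 12]
Completion times:
  Job 1: p=3, C=3
  Job 2: p=9, C=12
  Job 3: p=9, C=21
  Job 4: p=11, C=32
  Job 5: p=12, C=44
Total completion time = 3 + 12 + 21 + 32 + 44 = 112

112


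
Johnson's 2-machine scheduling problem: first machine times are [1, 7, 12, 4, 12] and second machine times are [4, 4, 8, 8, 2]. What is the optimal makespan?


Apply Johnson's rule:
  Group 1 (a <= b): [(1, 1, 4), (4, 4, 8)]
  Group 2 (a > b): [(3, 12, 8), (2, 7, 4), (5, 12, 2)]
Optimal job order: [1, 4, 3, 2, 5]
Schedule:
  Job 1: M1 done at 1, M2 done at 5
  Job 4: M1 done at 5, M2 done at 13
  Job 3: M1 done at 17, M2 done at 25
  Job 2: M1 done at 24, M2 done at 29
  Job 5: M1 done at 36, M2 done at 38
Makespan = 38

38


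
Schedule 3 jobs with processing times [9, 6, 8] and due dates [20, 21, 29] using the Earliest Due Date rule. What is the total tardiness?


Sort by due date (EDD order): [(9, 20), (6, 21), (8, 29)]
Compute completion times and tardiness:
  Job 1: p=9, d=20, C=9, tardiness=max(0,9-20)=0
  Job 2: p=6, d=21, C=15, tardiness=max(0,15-21)=0
  Job 3: p=8, d=29, C=23, tardiness=max(0,23-29)=0
Total tardiness = 0

0


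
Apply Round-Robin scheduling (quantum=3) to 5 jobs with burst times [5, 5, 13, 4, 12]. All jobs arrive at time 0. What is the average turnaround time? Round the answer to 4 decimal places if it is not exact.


Time quantum = 3
Execution trace:
  J1 runs 3 units, time = 3
  J2 runs 3 units, time = 6
  J3 runs 3 units, time = 9
  J4 runs 3 units, time = 12
  J5 runs 3 units, time = 15
  J1 runs 2 units, time = 17
  J2 runs 2 units, time = 19
  J3 runs 3 units, time = 22
  J4 runs 1 units, time = 23
  J5 runs 3 units, time = 26
  J3 runs 3 units, time = 29
  J5 runs 3 units, time = 32
  J3 runs 3 units, time = 35
  J5 runs 3 units, time = 38
  J3 runs 1 units, time = 39
Finish times: [17, 19, 39, 23, 38]
Average turnaround = 136/5 = 27.2

27.2


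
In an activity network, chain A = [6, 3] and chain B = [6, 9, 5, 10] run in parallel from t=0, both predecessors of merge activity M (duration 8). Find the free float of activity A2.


ES(A2) = sum of predecessors on chain A = 6
EF(A2) = ES + duration = 6 + 3 = 9
Successor of A2 is M. ES(M) = max(sum(A), sum(B)) = max(9, 30) = 30
Free float = ES(successor) - EF(current) = 30 - 9 = 21

21


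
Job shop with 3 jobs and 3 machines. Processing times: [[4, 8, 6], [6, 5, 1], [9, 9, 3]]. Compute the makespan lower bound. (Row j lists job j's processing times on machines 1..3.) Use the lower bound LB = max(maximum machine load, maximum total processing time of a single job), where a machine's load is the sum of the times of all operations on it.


Machine loads:
  Machine 1: 4 + 6 + 9 = 19
  Machine 2: 8 + 5 + 9 = 22
  Machine 3: 6 + 1 + 3 = 10
Max machine load = 22
Job totals:
  Job 1: 18
  Job 2: 12
  Job 3: 21
Max job total = 21
Lower bound = max(22, 21) = 22

22


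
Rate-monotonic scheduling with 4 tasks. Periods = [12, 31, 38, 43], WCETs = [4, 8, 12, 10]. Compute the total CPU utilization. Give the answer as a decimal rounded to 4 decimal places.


Compute individual utilizations (exact fractions):
  Task 1: C/T = 4/12 = 1/3 (approx. 0.3333)
  Task 2: C/T = 8/31 (approx. 0.2581)
  Task 3: C/T = 12/38 = 6/19 (approx. 0.3158)
  Task 4: C/T = 10/43 (approx. 0.2326)
Total utilization U = 1/3 + 8/31 + 6/19 + 10/43 = 86599/75981
Rounded to 4 decimal places: U = 1.1397
RM (Liu & Layland) bound for 4 tasks = 0.756828; compare with U = 86599/75981 (approx. 1.139745)
U > 1, so the task set is not schedulable (processor overloaded).

1.1397


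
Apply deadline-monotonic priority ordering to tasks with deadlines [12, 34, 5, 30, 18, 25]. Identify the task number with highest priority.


Sort tasks by relative deadline (ascending):
  Task 3: deadline = 5
  Task 1: deadline = 12
  Task 5: deadline = 18
  Task 6: deadline = 25
  Task 4: deadline = 30
  Task 2: deadline = 34
Priority order (highest first): [3, 1, 5, 6, 4, 2]
Highest priority task = 3

3


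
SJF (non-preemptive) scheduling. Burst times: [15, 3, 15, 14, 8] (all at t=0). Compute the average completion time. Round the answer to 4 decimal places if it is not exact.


SJF order (ascending): [3, 8, 14, 15, 15]
Completion times:
  Job 1: burst=3, C=3
  Job 2: burst=8, C=11
  Job 3: burst=14, C=25
  Job 4: burst=15, C=40
  Job 5: burst=15, C=55
Average completion = 134/5 = 26.8

26.8


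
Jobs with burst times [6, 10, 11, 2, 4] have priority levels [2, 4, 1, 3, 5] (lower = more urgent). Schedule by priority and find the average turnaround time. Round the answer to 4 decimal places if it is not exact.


Sort by priority (ascending = highest first):
Order: [(1, 11), (2, 6), (3, 2), (4, 10), (5, 4)]
Completion times:
  Priority 1, burst=11, C=11
  Priority 2, burst=6, C=17
  Priority 3, burst=2, C=19
  Priority 4, burst=10, C=29
  Priority 5, burst=4, C=33
Average turnaround = 109/5 = 21.8

21.8


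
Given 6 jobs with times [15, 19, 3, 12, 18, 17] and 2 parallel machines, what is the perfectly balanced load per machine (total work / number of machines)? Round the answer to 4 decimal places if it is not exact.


Total processing time = 15 + 19 + 3 + 12 + 18 + 17 = 84
Number of machines = 2
Ideal balanced load = 84 / 2 = 42.0

42.0


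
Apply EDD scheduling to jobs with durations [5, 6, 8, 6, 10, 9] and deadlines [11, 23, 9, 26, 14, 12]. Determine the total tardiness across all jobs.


Sort by due date (EDD order): [(8, 9), (5, 11), (9, 12), (10, 14), (6, 23), (6, 26)]
Compute completion times and tardiness:
  Job 1: p=8, d=9, C=8, tardiness=max(0,8-9)=0
  Job 2: p=5, d=11, C=13, tardiness=max(0,13-11)=2
  Job 3: p=9, d=12, C=22, tardiness=max(0,22-12)=10
  Job 4: p=10, d=14, C=32, tardiness=max(0,32-14)=18
  Job 5: p=6, d=23, C=38, tardiness=max(0,38-23)=15
  Job 6: p=6, d=26, C=44, tardiness=max(0,44-26)=18
Total tardiness = 63

63


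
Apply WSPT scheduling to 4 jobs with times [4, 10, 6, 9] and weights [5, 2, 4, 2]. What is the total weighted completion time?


Compute p/w ratios and sort ascending (WSPT): [(4, 5), (6, 4), (9, 2), (10, 2)]
Compute weighted completion times:
  Job (p=4,w=5): C=4, w*C=5*4=20
  Job (p=6,w=4): C=10, w*C=4*10=40
  Job (p=9,w=2): C=19, w*C=2*19=38
  Job (p=10,w=2): C=29, w*C=2*29=58
Total weighted completion time = 156

156


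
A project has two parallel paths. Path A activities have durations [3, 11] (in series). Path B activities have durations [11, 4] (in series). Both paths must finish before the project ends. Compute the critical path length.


Path A total = 3 + 11 = 14
Path B total = 11 + 4 = 15
Critical path = longest path = max(14, 15) = 15

15


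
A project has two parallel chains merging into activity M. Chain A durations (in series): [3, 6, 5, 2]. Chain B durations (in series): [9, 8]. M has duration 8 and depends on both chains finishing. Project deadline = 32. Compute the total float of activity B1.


Forward pass: ES(B1) = sum of predecessors on chain B = 0
EF = ES + duration = 0 + 9 = 9
Backward pass: LF(M) = deadline = 32; LS(M) = 32 - 8 = 24
LF(B1) = LS(M) - sum(successors on chain B) = 24 - 8 = 16
LS = LF - duration = 16 - 9 = 7
Total float = LS - ES = 7 - 0 = 7

7


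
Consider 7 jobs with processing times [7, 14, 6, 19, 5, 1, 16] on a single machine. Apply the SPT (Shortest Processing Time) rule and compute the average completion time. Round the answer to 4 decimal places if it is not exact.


Sort jobs by processing time (SPT order): [1, 5, 6, 7, 14, 16, 19]
Compute completion times sequentially:
  Job 1: processing = 1, completes at 1
  Job 2: processing = 5, completes at 6
  Job 3: processing = 6, completes at 12
  Job 4: processing = 7, completes at 19
  Job 5: processing = 14, completes at 33
  Job 6: processing = 16, completes at 49
  Job 7: processing = 19, completes at 68
Sum of completion times = 188
Average completion time = 188/7 = 26.8571

26.8571


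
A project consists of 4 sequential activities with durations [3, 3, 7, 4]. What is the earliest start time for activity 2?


Activity 2 starts after activities 1 through 1 complete.
Predecessor durations: [3]
ES = 3 = 3

3


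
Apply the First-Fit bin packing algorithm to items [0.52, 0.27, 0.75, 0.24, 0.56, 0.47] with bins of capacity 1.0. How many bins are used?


Place items sequentially using First-Fit:
  Item 0.52 -> new Bin 1
  Item 0.27 -> Bin 1 (now 0.79)
  Item 0.75 -> new Bin 2
  Item 0.24 -> Bin 2 (now 0.99)
  Item 0.56 -> new Bin 3
  Item 0.47 -> new Bin 4
Total bins used = 4

4
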